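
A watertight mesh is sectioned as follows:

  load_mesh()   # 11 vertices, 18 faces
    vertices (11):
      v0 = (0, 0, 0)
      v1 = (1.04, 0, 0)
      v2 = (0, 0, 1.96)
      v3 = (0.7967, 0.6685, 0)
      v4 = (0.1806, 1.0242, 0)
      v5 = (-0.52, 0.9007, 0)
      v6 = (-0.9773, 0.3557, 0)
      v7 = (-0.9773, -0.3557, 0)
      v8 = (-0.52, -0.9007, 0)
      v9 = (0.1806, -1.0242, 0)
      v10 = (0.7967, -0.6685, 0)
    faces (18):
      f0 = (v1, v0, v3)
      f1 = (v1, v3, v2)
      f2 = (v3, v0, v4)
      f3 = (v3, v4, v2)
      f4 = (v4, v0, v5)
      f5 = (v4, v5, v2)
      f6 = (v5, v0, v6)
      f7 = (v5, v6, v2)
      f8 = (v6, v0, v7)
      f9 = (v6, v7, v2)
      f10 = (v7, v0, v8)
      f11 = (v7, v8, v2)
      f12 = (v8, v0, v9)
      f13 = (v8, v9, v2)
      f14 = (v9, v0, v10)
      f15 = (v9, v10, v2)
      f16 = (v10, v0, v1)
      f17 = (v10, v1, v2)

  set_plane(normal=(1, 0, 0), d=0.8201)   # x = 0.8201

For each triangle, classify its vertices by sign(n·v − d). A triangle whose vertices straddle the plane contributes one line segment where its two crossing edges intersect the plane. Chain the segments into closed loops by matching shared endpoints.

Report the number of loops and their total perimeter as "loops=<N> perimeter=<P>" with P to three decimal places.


loops=1 perimeter=2.674

Straddling triangles (4 of 18):
  (v1,v0,v3) [+--] → (0.8201, 0, 0)–(0.8201, 0.604205, 0)  len=0.6042
  (v1,v3,v2) [+--] → (0.8201, 0.604205, 0)–(0.8201, 0, 0.414427)  len=0.7327
  (v10,v0,v1) [--+] → (0.8201, 0, 0)–(0.8201, -0.604205, 0)  len=0.6042
  (v10,v1,v2) [-+-] → (0.8201, -0.604205, 0)–(0.8201, 0, 0.414427)  len=0.7327

Chained into 1 loop(s):
  loop 1: 4 segments, perimeter = 2.6738
Total perimeter = 2.674


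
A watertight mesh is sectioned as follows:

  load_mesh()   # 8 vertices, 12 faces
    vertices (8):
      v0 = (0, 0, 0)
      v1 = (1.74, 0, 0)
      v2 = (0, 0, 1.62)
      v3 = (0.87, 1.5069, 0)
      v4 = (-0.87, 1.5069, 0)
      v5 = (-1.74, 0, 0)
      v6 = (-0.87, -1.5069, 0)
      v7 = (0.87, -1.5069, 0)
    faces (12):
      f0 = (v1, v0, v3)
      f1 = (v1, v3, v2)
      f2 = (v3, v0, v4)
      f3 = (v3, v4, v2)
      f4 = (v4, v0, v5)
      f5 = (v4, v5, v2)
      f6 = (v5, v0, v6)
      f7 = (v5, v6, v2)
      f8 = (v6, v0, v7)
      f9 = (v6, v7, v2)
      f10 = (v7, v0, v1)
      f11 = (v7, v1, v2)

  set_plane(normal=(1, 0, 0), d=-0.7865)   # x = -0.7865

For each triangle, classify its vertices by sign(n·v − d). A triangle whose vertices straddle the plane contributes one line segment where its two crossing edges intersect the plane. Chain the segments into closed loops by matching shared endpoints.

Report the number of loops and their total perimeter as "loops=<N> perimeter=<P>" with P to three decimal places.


Straddling triangles (8 of 12):
  (v3,v0,v4) [++-] → (-0.7865, 1.36227, 0)–(-0.7865, 1.5069, 0)  len=0.1446
  (v3,v4,v2) [+-+] → (-0.7865, 1.5069, 0)–(-0.7865, 1.36227, 0.155483)  len=0.2123
  (v4,v0,v5) [-+-] → (-0.7865, 1.36227, 0)–(-0.7865, 0, 0)  len=1.3623
  (v4,v5,v2) [--+] → (-0.7865, 0, 0.887741)–(-0.7865, 1.36227, 0.155483)  len=1.5466
  (v5,v0,v6) [-+-] → (-0.7865, 0, 0)–(-0.7865, -1.36227, 0)  len=1.3623
  (v5,v6,v2) [--+] → (-0.7865, -1.36227, 0.155483)–(-0.7865, 0, 0.887741)  len=1.5466
  (v6,v0,v7) [-++] → (-0.7865, -1.36227, 0)–(-0.7865, -1.5069, 0)  len=0.1446
  (v6,v7,v2) [-++] → (-0.7865, -1.5069, 0)–(-0.7865, -1.36227, 0.155483)  len=0.2123

Chained into 1 loop(s):
  loop 1: 8 segments, perimeter = 6.5317
Total perimeter = 6.532

loops=1 perimeter=6.532


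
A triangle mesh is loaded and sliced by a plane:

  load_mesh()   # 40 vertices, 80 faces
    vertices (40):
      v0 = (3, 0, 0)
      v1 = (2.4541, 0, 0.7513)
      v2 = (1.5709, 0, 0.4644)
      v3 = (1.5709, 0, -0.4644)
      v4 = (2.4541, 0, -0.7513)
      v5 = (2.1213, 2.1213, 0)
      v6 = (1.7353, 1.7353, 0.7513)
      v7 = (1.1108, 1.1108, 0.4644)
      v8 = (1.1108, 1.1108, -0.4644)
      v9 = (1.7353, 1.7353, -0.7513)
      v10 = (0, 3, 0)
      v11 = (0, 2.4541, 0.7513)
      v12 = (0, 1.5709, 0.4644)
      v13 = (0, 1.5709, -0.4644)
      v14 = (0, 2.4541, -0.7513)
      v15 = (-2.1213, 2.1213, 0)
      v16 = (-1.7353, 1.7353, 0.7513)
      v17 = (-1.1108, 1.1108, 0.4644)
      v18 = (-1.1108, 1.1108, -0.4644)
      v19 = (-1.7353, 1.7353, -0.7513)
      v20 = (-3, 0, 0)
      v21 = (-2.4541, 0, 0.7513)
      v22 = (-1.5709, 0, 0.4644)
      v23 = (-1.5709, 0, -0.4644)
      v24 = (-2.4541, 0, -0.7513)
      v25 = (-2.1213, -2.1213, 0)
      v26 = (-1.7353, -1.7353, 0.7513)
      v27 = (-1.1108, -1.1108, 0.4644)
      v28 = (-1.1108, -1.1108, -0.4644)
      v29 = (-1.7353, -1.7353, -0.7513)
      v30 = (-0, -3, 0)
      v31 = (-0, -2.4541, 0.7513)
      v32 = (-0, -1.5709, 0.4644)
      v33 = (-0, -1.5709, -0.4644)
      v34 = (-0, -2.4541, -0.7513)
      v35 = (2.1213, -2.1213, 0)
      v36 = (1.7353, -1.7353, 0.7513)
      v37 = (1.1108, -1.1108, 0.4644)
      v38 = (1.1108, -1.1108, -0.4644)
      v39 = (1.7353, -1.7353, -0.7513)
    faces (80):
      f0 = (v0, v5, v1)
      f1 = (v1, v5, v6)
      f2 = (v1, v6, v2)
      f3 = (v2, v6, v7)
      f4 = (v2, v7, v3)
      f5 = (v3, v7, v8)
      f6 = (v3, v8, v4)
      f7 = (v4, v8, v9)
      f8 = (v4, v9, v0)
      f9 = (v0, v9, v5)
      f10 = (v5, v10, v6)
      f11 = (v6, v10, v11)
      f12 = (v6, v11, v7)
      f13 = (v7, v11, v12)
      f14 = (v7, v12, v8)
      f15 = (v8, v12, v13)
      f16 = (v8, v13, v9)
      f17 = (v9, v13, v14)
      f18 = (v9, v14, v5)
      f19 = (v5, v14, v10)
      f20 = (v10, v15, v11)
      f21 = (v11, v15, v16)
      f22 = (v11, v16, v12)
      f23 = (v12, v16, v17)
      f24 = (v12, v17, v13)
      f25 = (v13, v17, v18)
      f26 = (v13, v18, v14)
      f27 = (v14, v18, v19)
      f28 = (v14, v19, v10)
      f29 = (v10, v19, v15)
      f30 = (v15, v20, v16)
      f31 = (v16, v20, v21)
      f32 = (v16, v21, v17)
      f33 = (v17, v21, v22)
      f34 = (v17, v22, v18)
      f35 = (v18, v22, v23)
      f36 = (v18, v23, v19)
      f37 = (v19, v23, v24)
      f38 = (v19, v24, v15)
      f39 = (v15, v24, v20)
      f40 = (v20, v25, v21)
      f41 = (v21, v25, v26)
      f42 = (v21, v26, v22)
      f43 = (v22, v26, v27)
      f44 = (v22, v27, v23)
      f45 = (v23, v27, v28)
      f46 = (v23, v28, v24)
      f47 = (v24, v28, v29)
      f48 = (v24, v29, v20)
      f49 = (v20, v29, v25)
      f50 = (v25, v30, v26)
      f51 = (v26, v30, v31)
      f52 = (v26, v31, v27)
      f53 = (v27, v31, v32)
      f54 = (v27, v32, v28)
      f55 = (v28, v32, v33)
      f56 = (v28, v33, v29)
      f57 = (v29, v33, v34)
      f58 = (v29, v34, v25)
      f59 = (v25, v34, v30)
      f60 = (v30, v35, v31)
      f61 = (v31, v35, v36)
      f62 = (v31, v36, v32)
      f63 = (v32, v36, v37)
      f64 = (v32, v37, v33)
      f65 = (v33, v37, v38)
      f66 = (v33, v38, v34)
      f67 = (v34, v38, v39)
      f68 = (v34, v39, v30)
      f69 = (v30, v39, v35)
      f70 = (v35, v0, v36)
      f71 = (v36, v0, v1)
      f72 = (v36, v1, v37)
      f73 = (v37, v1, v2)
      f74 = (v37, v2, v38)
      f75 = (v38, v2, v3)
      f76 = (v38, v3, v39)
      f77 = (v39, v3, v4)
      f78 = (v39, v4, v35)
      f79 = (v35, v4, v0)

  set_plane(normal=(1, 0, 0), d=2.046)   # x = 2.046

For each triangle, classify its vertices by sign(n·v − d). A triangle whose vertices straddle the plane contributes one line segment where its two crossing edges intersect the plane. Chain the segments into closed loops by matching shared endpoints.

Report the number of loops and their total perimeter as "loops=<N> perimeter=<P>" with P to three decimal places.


Straddling triangles (18 of 80):
  (v1,v5,v6) [++-] → (2.046, 2.046, 0.146562)–(2.046, 0.98522, 0.7513)  len=1.2210
  (v1,v6,v2) [+--] → (2.046, 0.98522, 0.7513)–(2.046, 0, 0.618732)  len=0.9941
  (v3,v8,v4) [--+] → (2.046, 0.337466, -0.664139)–(2.046, 0, -0.618732)  len=0.3405
  (v4,v8,v9) [+--] → (2.046, 0.337466, -0.664139)–(2.046, 0.98522, -0.7513)  len=0.6536
  (v4,v9,v0) [+-+] → (2.046, 0.98522, -0.7513)–(2.046, 1.30899, -0.566727)  len=0.3727
  (v0,v9,v5) [+-+] → (2.046, 1.30899, -0.566727)–(2.046, 2.046, -0.146562)  len=0.8484
  (v5,v10,v6) [+--] → (2.046, 2.15249, 0)–(2.046, 2.046, 0.146562)  len=0.1812
  (v9,v14,v5) [--+] → (2.046, 2.13311, -0.026669)–(2.046, 2.046, -0.146562)  len=0.1482
  (v5,v14,v10) [+--] → (2.046, 2.13311, -0.026669)–(2.046, 2.15249, 0)  len=0.0330
  (v30,v35,v31) [-+-] → (2.046, -2.15249, 0)–(2.046, -2.13311, 0.026669)  len=0.0330
  (v31,v35,v36) [-+-] → (2.046, -2.13311, 0.026669)–(2.046, -2.046, 0.146562)  len=0.1482
  (v30,v39,v35) [--+] → (2.046, -2.046, -0.146562)–(2.046, -2.15249, 0)  len=0.1812
  (v35,v0,v36) [++-] → (2.046, -1.30899, 0.566727)–(2.046, -2.046, 0.146562)  len=0.8484
  (v36,v0,v1) [-++] → (2.046, -1.30899, 0.566727)–(2.046, -0.98522, 0.7513)  len=0.3727
  (v36,v1,v37) [-+-] → (2.046, -0.98522, 0.7513)–(2.046, -0.337466, 0.664139)  len=0.6536
  (v37,v1,v2) [-+-] → (2.046, -0.337466, 0.664139)–(2.046, 0, 0.618732)  len=0.3405
  (v39,v3,v4) [--+] → (2.046, 0, -0.618732)–(2.046, -0.98522, -0.7513)  len=0.9941
  (v39,v4,v35) [-++] → (2.046, -0.98522, -0.7513)–(2.046, -2.046, -0.146562)  len=1.2210

Chained into 1 loop(s):
  loop 1: 18 segments, perimeter = 9.5853
Total perimeter = 9.585

loops=1 perimeter=9.585


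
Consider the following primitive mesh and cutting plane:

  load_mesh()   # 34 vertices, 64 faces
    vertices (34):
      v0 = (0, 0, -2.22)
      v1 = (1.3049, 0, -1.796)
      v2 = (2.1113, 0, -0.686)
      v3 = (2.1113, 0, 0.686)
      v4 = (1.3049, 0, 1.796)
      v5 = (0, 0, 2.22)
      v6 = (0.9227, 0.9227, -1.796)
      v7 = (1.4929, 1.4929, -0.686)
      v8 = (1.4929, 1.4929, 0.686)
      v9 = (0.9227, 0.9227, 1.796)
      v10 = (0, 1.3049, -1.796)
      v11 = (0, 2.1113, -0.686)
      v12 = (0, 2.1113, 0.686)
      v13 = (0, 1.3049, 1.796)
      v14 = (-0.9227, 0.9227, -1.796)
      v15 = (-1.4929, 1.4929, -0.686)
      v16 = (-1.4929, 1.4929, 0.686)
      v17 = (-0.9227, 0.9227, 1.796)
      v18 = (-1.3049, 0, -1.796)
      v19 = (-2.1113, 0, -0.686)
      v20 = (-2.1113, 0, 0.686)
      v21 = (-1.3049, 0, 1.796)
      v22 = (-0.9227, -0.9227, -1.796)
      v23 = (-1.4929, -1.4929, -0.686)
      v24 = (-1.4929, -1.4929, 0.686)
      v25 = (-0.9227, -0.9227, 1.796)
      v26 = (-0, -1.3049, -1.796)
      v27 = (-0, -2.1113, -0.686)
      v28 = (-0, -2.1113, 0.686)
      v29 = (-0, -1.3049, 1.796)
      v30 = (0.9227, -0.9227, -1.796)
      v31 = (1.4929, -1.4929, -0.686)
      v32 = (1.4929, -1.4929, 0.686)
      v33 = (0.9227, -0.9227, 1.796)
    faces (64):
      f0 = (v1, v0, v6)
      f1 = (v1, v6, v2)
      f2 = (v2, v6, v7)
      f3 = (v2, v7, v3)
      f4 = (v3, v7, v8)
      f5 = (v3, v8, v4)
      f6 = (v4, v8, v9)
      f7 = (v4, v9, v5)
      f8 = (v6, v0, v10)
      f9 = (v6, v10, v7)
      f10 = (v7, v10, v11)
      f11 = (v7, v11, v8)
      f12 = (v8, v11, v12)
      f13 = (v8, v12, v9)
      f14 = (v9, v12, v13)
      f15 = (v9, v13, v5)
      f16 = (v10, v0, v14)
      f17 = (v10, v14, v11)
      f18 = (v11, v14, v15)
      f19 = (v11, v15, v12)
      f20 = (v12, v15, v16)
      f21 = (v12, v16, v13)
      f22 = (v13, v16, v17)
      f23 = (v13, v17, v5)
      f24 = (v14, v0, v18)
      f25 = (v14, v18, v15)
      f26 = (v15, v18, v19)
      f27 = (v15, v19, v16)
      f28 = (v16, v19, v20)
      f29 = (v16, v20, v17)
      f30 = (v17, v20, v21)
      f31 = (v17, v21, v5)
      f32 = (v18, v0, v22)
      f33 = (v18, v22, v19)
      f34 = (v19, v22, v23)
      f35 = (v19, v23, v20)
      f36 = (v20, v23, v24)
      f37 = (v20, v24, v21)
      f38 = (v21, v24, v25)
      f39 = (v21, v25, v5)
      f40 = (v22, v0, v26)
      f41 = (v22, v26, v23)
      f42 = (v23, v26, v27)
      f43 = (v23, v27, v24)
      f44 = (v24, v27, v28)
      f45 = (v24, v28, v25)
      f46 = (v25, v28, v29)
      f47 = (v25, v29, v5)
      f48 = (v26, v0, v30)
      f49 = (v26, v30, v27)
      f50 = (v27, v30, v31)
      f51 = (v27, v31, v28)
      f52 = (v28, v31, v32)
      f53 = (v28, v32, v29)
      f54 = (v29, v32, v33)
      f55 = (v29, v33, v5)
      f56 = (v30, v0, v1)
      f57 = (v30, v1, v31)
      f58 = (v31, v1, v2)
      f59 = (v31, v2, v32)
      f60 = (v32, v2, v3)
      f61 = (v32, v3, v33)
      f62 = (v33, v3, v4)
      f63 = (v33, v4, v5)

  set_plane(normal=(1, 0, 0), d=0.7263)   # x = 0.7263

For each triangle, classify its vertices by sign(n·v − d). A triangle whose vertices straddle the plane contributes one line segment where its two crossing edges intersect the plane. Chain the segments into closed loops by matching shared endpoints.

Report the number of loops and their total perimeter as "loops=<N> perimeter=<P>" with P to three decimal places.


Straddling triangles (20 of 64):
  (v1,v0,v6) [+-+] → (0.7263, 0, -1.984)–(0.7263, 0.7263, -1.88625)  len=0.7328
  (v4,v9,v5) [++-] → (0.7263, 0.7263, 1.88625)–(0.7263, 0, 1.984)  len=0.7328
  (v6,v0,v10) [+--] → (0.7263, 0.7263, -1.88625)–(0.7263, 1.00405, -1.796)  len=0.2920
  (v6,v10,v7) [+-+] → (0.7263, 1.00405, -1.796)–(0.7263, 1.39636, -1.25598)  len=0.6675
  (v7,v10,v11) [+--] → (0.7263, 1.39636, -1.25598)–(0.7263, 1.81045, -0.686)  len=0.7045
  (v7,v11,v8) [+-+] → (0.7263, 1.81045, -0.686)–(0.7263, 1.81045, -0.0185182)  len=0.6675
  (v8,v11,v12) [+--] → (0.7263, 1.81045, -0.0185182)–(0.7263, 1.81045, 0.686)  len=0.7045
  (v8,v12,v9) [+-+] → (0.7263, 1.81045, 0.686)–(0.7263, 1.1757, 1.55973)  len=1.0800
  (v9,v12,v13) [+--] → (0.7263, 1.1757, 1.55973)–(0.7263, 1.00405, 1.796)  len=0.2920
  (v9,v13,v5) [+--] → (0.7263, 1.00405, 1.796)–(0.7263, 0.7263, 1.88625)  len=0.2920
  (v26,v0,v30) [--+] → (0.7263, -0.7263, -1.88625)–(0.7263, -1.00405, -1.796)  len=0.2920
  (v26,v30,v27) [-+-] → (0.7263, -1.00405, -1.796)–(0.7263, -1.1757, -1.55973)  len=0.2920
  (v27,v30,v31) [-++] → (0.7263, -1.1757, -1.55973)–(0.7263, -1.81045, -0.686)  len=1.0800
  (v27,v31,v28) [-+-] → (0.7263, -1.81045, -0.686)–(0.7263, -1.81045, 0.0185182)  len=0.7045
  (v28,v31,v32) [-++] → (0.7263, -1.81045, 0.0185182)–(0.7263, -1.81045, 0.686)  len=0.6675
  (v28,v32,v29) [-+-] → (0.7263, -1.81045, 0.686)–(0.7263, -1.39636, 1.25598)  len=0.7045
  (v29,v32,v33) [-++] → (0.7263, -1.39636, 1.25598)–(0.7263, -1.00405, 1.796)  len=0.6675
  (v29,v33,v5) [-+-] → (0.7263, -1.00405, 1.796)–(0.7263, -0.7263, 1.88625)  len=0.2920
  (v30,v0,v1) [+-+] → (0.7263, -0.7263, -1.88625)–(0.7263, 0, -1.984)  len=0.7328
  (v33,v4,v5) [++-] → (0.7263, 0, 1.984)–(0.7263, -0.7263, 1.88625)  len=0.7328

Chained into 1 loop(s):
  loop 1: 20 segments, perimeter = 12.3316
Total perimeter = 12.332

loops=1 perimeter=12.332


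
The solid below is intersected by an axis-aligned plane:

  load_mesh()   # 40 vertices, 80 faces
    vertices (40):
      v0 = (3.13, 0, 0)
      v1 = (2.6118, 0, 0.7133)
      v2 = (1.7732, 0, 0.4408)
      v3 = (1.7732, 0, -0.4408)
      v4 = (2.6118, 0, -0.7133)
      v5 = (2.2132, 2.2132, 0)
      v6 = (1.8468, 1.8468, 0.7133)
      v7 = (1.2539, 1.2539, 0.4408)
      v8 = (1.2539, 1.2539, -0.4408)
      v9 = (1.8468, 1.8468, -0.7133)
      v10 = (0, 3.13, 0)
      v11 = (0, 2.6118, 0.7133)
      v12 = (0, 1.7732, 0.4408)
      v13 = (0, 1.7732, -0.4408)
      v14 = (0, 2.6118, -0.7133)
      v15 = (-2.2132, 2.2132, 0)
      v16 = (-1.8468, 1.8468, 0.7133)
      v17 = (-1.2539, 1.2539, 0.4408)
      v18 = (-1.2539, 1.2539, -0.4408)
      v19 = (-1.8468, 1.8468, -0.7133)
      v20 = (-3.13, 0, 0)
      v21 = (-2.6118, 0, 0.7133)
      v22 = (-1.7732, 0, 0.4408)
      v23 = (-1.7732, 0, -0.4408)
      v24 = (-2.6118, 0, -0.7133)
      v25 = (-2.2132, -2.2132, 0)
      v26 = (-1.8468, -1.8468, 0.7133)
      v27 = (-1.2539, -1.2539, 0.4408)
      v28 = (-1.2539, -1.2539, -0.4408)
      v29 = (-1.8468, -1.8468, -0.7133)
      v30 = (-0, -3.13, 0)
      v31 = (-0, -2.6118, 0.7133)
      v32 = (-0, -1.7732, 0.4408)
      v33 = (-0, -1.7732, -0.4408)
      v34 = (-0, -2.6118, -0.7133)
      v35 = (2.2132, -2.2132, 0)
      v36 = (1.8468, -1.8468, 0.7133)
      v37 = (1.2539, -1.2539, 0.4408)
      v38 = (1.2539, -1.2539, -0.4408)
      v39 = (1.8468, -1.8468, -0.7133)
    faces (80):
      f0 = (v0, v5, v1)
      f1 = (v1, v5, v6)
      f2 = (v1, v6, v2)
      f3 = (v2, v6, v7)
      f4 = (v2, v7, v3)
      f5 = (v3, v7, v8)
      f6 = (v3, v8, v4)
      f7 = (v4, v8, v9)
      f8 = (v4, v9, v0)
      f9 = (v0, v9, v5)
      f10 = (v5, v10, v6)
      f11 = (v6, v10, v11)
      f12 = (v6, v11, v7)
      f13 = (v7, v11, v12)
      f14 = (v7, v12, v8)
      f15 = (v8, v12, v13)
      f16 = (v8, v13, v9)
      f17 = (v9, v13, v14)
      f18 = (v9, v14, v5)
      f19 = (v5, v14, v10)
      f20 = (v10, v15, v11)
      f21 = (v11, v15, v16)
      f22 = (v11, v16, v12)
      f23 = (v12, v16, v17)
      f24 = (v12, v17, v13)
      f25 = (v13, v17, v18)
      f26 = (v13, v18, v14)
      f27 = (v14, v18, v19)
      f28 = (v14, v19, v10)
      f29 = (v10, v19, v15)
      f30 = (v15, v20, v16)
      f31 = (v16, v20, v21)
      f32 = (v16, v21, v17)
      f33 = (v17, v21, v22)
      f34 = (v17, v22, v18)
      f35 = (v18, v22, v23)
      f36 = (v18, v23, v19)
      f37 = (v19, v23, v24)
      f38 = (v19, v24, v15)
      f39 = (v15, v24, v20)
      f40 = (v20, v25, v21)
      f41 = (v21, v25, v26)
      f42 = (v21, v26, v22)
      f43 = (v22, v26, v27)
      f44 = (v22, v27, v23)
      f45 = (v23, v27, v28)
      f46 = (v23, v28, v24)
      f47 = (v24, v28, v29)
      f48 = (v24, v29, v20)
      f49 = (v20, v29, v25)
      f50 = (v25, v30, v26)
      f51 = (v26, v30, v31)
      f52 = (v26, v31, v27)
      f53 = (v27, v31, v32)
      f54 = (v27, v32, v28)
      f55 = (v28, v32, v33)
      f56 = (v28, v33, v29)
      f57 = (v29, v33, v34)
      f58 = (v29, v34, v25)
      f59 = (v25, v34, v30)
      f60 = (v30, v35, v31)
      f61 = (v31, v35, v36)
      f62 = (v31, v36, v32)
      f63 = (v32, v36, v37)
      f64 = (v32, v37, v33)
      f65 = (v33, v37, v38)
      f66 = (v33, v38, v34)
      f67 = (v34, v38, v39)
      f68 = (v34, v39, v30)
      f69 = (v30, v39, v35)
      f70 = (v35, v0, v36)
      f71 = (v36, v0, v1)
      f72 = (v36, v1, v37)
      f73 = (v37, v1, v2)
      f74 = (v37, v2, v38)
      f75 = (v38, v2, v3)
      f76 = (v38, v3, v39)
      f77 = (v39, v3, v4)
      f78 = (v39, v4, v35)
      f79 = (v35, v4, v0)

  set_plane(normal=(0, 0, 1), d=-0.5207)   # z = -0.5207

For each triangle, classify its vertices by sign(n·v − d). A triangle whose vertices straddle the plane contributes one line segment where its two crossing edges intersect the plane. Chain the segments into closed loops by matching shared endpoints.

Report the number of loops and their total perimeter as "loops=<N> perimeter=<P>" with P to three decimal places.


Straddling triangles (32 of 80):
  (v3,v8,v4) [++-] → (1.65205, 0.886243, -0.5207)–(2.01909, 0, -0.5207)  len=0.9592
  (v4,v8,v9) [-+-] → (1.65205, 0.886243, -0.5207)–(1.42774, 1.42774, -0.5207)  len=0.5861
  (v4,v9,v0) [--+] → (2.19328, 1.34814, -0.5207)–(2.75172, 0, -0.5207)  len=1.4592
  (v0,v9,v5) [+-+] → (2.19328, 1.34814, -0.5207)–(1.94573, 1.94573, -0.5207)  len=0.6468
  (v8,v13,v9) [++-] → (0.541502, 1.79478, -0.5207)–(1.42774, 1.42774, -0.5207)  len=0.9592
  (v9,v13,v14) [-+-] → (0.541502, 1.79478, -0.5207)–(0, 2.01909, -0.5207)  len=0.5861
  (v9,v14,v5) [--+] → (0.597592, 2.50417, -0.5207)–(1.94573, 1.94573, -0.5207)  len=1.4592
  (v5,v14,v10) [+-+] → (0.597592, 2.50417, -0.5207)–(0, 2.75172, -0.5207)  len=0.6468
  (v13,v18,v14) [++-] → (-0.886243, 1.65205, -0.5207)–(0, 2.01909, -0.5207)  len=0.9592
  (v14,v18,v19) [-+-] → (-0.886243, 1.65205, -0.5207)–(-1.42774, 1.42774, -0.5207)  len=0.5861
  (v14,v19,v10) [--+] → (-1.34814, 2.19328, -0.5207)–(0, 2.75172, -0.5207)  len=1.4592
  (v10,v19,v15) [+-+] → (-1.34814, 2.19328, -0.5207)–(-1.94573, 1.94573, -0.5207)  len=0.6468
  (v18,v23,v19) [++-] → (-1.79478, 0.541502, -0.5207)–(-1.42774, 1.42774, -0.5207)  len=0.9592
  (v19,v23,v24) [-+-] → (-1.79478, 0.541502, -0.5207)–(-2.01909, 0, -0.5207)  len=0.5861
  (v19,v24,v15) [--+] → (-2.50417, 0.597592, -0.5207)–(-1.94573, 1.94573, -0.5207)  len=1.4592
  (v15,v24,v20) [+-+] → (-2.50417, 0.597592, -0.5207)–(-2.75172, 0, -0.5207)  len=0.6468
  (v23,v28,v24) [++-] → (-1.65205, -0.886243, -0.5207)–(-2.01909, 0, -0.5207)  len=0.9592
  (v24,v28,v29) [-+-] → (-1.65205, -0.886243, -0.5207)–(-1.42774, -1.42774, -0.5207)  len=0.5861
  (v24,v29,v20) [--+] → (-2.19328, -1.34814, -0.5207)–(-2.75172, 0, -0.5207)  len=1.4592
  (v20,v29,v25) [+-+] → (-2.19328, -1.34814, -0.5207)–(-1.94573, -1.94573, -0.5207)  len=0.6468
  (v28,v33,v29) [++-] → (-0.541502, -1.79478, -0.5207)–(-1.42774, -1.42774, -0.5207)  len=0.9592
  (v29,v33,v34) [-+-] → (-0.541502, -1.79478, -0.5207)–(0, -2.01909, -0.5207)  len=0.5861
  (v29,v34,v25) [--+] → (-0.597592, -2.50417, -0.5207)–(-1.94573, -1.94573, -0.5207)  len=1.4592
  (v25,v34,v30) [+-+] → (-0.597592, -2.50417, -0.5207)–(0, -2.75172, -0.5207)  len=0.6468
  (v33,v38,v34) [++-] → (0.886243, -1.65205, -0.5207)–(0, -2.01909, -0.5207)  len=0.9592
  (v34,v38,v39) [-+-] → (0.886243, -1.65205, -0.5207)–(1.42774, -1.42774, -0.5207)  len=0.5861
  (v34,v39,v30) [--+] → (1.34814, -2.19328, -0.5207)–(0, -2.75172, -0.5207)  len=1.4592
  (v30,v39,v35) [+-+] → (1.34814, -2.19328, -0.5207)–(1.94573, -1.94573, -0.5207)  len=0.6468
  (v38,v3,v39) [++-] → (1.79478, -0.541502, -0.5207)–(1.42774, -1.42774, -0.5207)  len=0.9592
  (v39,v3,v4) [-+-] → (1.79478, -0.541502, -0.5207)–(2.01909, 0, -0.5207)  len=0.5861
  (v39,v4,v35) [--+] → (2.50417, -0.597592, -0.5207)–(1.94573, -1.94573, -0.5207)  len=1.4592
  (v35,v4,v0) [+-+] → (2.50417, -0.597592, -0.5207)–(2.75172, 0, -0.5207)  len=0.6468

Chained into 2 loop(s):
  loop 1: 16 segments, perimeter = 12.3629
  loop 2: 16 segments, perimeter = 16.8485
Total perimeter = 29.211

loops=2 perimeter=29.211


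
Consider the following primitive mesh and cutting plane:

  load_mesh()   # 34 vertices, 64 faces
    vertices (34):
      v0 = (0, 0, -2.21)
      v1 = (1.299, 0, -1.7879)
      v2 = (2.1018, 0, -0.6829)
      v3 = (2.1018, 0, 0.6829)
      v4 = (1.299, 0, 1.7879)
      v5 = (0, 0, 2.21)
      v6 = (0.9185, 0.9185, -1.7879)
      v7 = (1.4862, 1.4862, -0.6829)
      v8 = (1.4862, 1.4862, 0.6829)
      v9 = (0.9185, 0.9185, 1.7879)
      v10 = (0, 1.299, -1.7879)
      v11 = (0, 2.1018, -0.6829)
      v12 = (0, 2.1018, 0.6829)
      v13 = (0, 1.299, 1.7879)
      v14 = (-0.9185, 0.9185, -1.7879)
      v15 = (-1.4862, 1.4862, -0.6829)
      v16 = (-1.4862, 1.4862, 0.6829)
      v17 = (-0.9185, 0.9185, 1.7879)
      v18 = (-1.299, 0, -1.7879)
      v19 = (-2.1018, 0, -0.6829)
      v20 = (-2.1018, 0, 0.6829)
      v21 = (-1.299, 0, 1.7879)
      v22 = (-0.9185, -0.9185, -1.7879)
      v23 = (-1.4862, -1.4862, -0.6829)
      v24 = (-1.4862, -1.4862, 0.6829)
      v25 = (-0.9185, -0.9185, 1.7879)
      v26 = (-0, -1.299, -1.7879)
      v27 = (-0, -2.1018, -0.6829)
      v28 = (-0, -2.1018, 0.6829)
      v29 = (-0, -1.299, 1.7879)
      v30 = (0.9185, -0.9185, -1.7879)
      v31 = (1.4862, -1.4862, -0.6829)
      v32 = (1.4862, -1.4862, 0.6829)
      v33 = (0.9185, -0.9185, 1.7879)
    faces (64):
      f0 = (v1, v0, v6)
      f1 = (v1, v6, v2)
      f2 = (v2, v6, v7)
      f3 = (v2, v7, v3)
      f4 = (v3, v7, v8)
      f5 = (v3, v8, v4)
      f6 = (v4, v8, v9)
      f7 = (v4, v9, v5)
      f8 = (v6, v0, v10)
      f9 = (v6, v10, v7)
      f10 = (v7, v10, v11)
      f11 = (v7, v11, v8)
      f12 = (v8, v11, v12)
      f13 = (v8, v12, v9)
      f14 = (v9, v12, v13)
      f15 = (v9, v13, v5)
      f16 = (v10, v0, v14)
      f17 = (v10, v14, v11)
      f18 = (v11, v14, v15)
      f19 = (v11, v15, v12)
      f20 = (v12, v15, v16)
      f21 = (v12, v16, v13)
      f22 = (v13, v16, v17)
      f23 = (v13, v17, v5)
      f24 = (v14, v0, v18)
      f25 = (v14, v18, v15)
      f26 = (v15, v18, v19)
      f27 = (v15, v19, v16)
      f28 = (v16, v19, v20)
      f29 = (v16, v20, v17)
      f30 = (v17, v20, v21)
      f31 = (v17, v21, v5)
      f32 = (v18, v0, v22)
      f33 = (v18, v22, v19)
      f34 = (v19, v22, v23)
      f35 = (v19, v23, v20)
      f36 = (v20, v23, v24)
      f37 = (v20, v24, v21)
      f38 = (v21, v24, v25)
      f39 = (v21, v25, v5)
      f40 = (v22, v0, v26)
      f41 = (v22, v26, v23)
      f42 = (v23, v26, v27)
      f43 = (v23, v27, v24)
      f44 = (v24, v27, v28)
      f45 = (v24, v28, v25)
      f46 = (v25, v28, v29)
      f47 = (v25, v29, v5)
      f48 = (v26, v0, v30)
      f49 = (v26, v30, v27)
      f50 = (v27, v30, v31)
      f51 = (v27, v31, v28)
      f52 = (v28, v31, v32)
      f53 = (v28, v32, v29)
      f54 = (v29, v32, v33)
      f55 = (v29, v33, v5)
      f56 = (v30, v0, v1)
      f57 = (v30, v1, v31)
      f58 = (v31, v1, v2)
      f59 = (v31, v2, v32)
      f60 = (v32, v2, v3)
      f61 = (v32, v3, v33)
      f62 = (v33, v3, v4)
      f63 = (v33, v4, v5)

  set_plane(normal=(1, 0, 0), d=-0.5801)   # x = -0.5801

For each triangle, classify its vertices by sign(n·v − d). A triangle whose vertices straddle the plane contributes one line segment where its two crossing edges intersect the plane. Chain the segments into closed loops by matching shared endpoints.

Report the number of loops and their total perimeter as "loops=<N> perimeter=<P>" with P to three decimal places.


loops=1 perimeter=12.549

Straddling triangles (20 of 64):
  (v10,v0,v14) [++-] → (-0.5801, 0.5801, -1.94341)–(-0.5801, 1.05869, -1.7879)  len=0.5032
  (v10,v14,v11) [+-+] → (-0.5801, 1.05869, -1.7879)–(-0.5801, 1.35446, -1.38079)  len=0.5032
  (v11,v14,v15) [+--] → (-0.5801, 1.35446, -1.38079)–(-0.5801, 1.86152, -0.6829)  len=0.8626
  (v11,v15,v12) [+-+] → (-0.5801, 1.86152, -0.6829)–(-0.5801, 1.86152, 0.149795)  len=0.8327
  (v12,v15,v16) [+--] → (-0.5801, 1.86152, 0.149795)–(-0.5801, 1.86152, 0.6829)  len=0.5331
  (v12,v16,v13) [+-+] → (-0.5801, 1.86152, 0.6829)–(-0.5801, 1.37207, 1.35659)  len=0.8327
  (v13,v16,v17) [+--] → (-0.5801, 1.37207, 1.35659)–(-0.5801, 1.05869, 1.7879)  len=0.5331
  (v13,v17,v5) [+-+] → (-0.5801, 1.05869, 1.7879)–(-0.5801, 0.5801, 1.94341)  len=0.5032
  (v14,v0,v18) [-+-] → (-0.5801, 0.5801, -1.94341)–(-0.5801, 0, -2.0215)  len=0.5853
  (v17,v21,v5) [--+] → (-0.5801, 0, 2.0215)–(-0.5801, 0.5801, 1.94341)  len=0.5853
  (v18,v0,v22) [-+-] → (-0.5801, 0, -2.0215)–(-0.5801, -0.5801, -1.94341)  len=0.5853
  (v21,v25,v5) [--+] → (-0.5801, -0.5801, 1.94341)–(-0.5801, 0, 2.0215)  len=0.5853
  (v22,v0,v26) [-++] → (-0.5801, -0.5801, -1.94341)–(-0.5801, -1.05869, -1.7879)  len=0.5032
  (v22,v26,v23) [-+-] → (-0.5801, -1.05869, -1.7879)–(-0.5801, -1.37207, -1.35659)  len=0.5331
  (v23,v26,v27) [-++] → (-0.5801, -1.37207, -1.35659)–(-0.5801, -1.86152, -0.6829)  len=0.8327
  (v23,v27,v24) [-+-] → (-0.5801, -1.86152, -0.6829)–(-0.5801, -1.86152, -0.149795)  len=0.5331
  (v24,v27,v28) [-++] → (-0.5801, -1.86152, -0.149795)–(-0.5801, -1.86152, 0.6829)  len=0.8327
  (v24,v28,v25) [-+-] → (-0.5801, -1.86152, 0.6829)–(-0.5801, -1.35446, 1.38079)  len=0.8626
  (v25,v28,v29) [-++] → (-0.5801, -1.35446, 1.38079)–(-0.5801, -1.05869, 1.7879)  len=0.5032
  (v25,v29,v5) [-++] → (-0.5801, -1.05869, 1.7879)–(-0.5801, -0.5801, 1.94341)  len=0.5032

Chained into 1 loop(s):
  loop 1: 20 segments, perimeter = 12.5492
Total perimeter = 12.549


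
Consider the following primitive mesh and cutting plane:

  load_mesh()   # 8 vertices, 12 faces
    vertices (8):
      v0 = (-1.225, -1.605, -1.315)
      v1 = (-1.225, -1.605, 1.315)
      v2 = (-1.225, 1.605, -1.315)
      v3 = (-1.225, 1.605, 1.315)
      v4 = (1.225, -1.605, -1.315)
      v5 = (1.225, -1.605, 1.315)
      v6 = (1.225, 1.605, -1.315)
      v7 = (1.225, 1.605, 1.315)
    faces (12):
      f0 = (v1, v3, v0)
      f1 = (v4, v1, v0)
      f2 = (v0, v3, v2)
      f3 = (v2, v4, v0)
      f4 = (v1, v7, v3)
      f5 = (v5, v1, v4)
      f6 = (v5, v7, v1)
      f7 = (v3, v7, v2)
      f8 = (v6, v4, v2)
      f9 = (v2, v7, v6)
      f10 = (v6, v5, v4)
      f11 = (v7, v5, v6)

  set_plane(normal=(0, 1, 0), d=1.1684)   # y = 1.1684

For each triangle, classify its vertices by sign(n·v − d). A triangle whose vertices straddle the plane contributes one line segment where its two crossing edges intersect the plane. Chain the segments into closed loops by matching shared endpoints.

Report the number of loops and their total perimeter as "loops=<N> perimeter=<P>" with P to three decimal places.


Straddling triangles (8 of 12):
  (v1,v3,v0) [-+-] → (-1.225, 1.1684, 1.315)–(-1.225, 1.1684, 0.957287)  len=0.3577
  (v0,v3,v2) [-++] → (-1.225, 1.1684, 0.957287)–(-1.225, 1.1684, -1.315)  len=2.2723
  (v2,v4,v0) [+--] → (-0.891769, 1.1684, -1.315)–(-1.225, 1.1684, -1.315)  len=0.3332
  (v1,v7,v3) [-++] → (0.891769, 1.1684, 1.315)–(-1.225, 1.1684, 1.315)  len=2.1168
  (v5,v7,v1) [-+-] → (1.225, 1.1684, 1.315)–(0.891769, 1.1684, 1.315)  len=0.3332
  (v6,v4,v2) [+-+] → (1.225, 1.1684, -1.315)–(-0.891769, 1.1684, -1.315)  len=2.1168
  (v6,v5,v4) [+--] → (1.225, 1.1684, -0.957287)–(1.225, 1.1684, -1.315)  len=0.3577
  (v7,v5,v6) [+-+] → (1.225, 1.1684, 1.315)–(1.225, 1.1684, -0.957287)  len=2.2723

Chained into 1 loop(s):
  loop 1: 8 segments, perimeter = 10.1600
Total perimeter = 10.160

loops=1 perimeter=10.160


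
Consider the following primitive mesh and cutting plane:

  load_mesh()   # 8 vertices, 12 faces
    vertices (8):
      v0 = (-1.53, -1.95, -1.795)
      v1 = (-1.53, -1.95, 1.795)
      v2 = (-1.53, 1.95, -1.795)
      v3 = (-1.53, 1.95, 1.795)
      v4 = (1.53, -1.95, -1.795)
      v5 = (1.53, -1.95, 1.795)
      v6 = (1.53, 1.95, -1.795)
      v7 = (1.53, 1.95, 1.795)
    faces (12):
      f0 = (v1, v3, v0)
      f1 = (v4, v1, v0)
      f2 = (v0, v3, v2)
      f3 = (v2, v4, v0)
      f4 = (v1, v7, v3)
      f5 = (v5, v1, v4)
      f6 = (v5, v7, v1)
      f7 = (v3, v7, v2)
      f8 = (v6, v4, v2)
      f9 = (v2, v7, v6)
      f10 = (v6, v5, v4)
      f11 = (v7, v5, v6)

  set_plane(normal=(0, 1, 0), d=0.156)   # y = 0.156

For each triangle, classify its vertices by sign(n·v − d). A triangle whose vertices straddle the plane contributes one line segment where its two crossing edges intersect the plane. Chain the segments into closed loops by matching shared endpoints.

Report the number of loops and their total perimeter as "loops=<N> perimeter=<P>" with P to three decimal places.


Straddling triangles (8 of 12):
  (v1,v3,v0) [-+-] → (-1.53, 0.156, 1.795)–(-1.53, 0.156, 0.1436)  len=1.6514
  (v0,v3,v2) [-++] → (-1.53, 0.156, 0.1436)–(-1.53, 0.156, -1.795)  len=1.9386
  (v2,v4,v0) [+--] → (-0.1224, 0.156, -1.795)–(-1.53, 0.156, -1.795)  len=1.4076
  (v1,v7,v3) [-++] → (0.1224, 0.156, 1.795)–(-1.53, 0.156, 1.795)  len=1.6524
  (v5,v7,v1) [-+-] → (1.53, 0.156, 1.795)–(0.1224, 0.156, 1.795)  len=1.4076
  (v6,v4,v2) [+-+] → (1.53, 0.156, -1.795)–(-0.1224, 0.156, -1.795)  len=1.6524
  (v6,v5,v4) [+--] → (1.53, 0.156, -0.1436)–(1.53, 0.156, -1.795)  len=1.6514
  (v7,v5,v6) [+-+] → (1.53, 0.156, 1.795)–(1.53, 0.156, -0.1436)  len=1.9386

Chained into 1 loop(s):
  loop 1: 8 segments, perimeter = 13.3000
Total perimeter = 13.300

loops=1 perimeter=13.300


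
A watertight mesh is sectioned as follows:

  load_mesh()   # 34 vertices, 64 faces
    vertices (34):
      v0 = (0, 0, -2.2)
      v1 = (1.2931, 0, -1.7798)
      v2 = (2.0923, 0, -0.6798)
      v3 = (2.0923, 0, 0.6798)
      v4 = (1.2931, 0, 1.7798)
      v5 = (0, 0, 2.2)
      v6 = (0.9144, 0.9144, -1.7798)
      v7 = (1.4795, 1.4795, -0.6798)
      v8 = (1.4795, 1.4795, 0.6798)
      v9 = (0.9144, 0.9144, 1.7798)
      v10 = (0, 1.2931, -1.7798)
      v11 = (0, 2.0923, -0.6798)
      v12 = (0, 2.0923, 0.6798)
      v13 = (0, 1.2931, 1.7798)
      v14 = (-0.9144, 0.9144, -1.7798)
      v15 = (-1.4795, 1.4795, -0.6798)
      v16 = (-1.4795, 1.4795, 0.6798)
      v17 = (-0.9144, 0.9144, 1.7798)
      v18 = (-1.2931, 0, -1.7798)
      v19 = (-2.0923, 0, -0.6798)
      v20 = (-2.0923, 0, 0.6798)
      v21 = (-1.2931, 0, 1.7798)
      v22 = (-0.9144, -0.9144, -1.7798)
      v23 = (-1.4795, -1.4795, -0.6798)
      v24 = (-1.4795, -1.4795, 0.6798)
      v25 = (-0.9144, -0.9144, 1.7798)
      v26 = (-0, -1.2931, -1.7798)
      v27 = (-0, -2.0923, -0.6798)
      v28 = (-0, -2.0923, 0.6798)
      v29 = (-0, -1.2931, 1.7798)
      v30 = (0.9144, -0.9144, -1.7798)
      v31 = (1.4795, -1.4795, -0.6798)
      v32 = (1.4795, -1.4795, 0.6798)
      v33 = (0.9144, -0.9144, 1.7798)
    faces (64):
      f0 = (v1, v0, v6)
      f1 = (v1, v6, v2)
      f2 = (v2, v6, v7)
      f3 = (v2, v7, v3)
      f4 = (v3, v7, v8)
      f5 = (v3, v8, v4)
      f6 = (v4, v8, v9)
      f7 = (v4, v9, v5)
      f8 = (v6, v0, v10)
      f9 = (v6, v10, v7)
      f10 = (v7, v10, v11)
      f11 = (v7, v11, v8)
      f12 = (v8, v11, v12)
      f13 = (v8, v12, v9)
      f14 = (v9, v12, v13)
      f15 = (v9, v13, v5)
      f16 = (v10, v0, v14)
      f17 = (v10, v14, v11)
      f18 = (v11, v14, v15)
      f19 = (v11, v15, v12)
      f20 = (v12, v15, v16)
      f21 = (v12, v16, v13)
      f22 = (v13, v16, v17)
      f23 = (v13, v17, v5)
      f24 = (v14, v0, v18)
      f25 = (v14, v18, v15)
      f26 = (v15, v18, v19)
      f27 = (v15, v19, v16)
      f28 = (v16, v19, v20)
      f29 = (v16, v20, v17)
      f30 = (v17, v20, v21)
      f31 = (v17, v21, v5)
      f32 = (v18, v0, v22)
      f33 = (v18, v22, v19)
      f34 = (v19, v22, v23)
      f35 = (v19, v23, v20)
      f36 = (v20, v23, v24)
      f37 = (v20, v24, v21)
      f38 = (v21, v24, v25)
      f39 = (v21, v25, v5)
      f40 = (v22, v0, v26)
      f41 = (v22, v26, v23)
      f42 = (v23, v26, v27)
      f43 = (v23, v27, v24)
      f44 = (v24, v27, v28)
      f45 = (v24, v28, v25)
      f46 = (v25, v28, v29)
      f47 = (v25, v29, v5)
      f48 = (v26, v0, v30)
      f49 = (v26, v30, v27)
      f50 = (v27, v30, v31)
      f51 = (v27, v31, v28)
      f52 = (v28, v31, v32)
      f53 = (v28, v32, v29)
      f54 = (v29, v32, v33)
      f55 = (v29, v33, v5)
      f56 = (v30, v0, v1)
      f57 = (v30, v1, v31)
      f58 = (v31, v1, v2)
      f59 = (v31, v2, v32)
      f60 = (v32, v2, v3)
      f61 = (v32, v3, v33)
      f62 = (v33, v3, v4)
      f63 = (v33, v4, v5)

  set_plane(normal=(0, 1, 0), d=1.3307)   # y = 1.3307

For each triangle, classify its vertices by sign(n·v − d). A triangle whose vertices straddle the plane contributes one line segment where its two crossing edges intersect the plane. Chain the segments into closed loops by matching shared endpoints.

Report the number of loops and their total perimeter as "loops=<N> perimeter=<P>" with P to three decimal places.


Straddling triangles (18 of 64):
  (v2,v6,v7) [--+] → (1.3307, 1.3307, -0.969448)–(1.54113, 1.3307, -0.6798)  len=0.3580
  (v2,v7,v3) [-+-] → (1.54113, 1.3307, -0.6798)–(1.54113, 1.3307, -0.543059)  len=0.1367
  (v3,v7,v8) [-++] → (1.54113, 1.3307, -0.543059)–(1.54113, 1.3307, 0.6798)  len=1.2229
  (v3,v8,v4) [-+-] → (1.54113, 1.3307, 0.6798)–(1.46075, 1.3307, 0.790432)  len=0.1367
  (v4,v8,v9) [-+-] → (1.46075, 1.3307, 0.790432)–(1.3307, 1.3307, 0.969448)  len=0.2213
  (v6,v10,v7) [--+] → (0.29844, 1.3307, -1.55791)–(1.3307, 1.3307, -0.969448)  len=1.1882
  (v7,v10,v11) [+-+] → (0.29844, 1.3307, -1.55791)–(0, 1.3307, -1.72805)  len=0.3435
  (v8,v12,v9) [++-] → (0.591228, 1.3307, 1.39103)–(1.3307, 1.3307, 0.969448)  len=0.8512
  (v9,v12,v13) [-+-] → (0.591228, 1.3307, 1.39103)–(0, 1.3307, 1.72805)  len=0.6805
  (v10,v14,v11) [--+] → (-0.591228, 1.3307, -1.39103)–(0, 1.3307, -1.72805)  len=0.6805
  (v11,v14,v15) [+-+] → (-0.591228, 1.3307, -1.39103)–(-1.3307, 1.3307, -0.969448)  len=0.8512
  (v12,v16,v13) [++-] → (-0.29844, 1.3307, 1.55791)–(0, 1.3307, 1.72805)  len=0.3435
  (v13,v16,v17) [-+-] → (-0.29844, 1.3307, 1.55791)–(-1.3307, 1.3307, 0.969448)  len=1.1882
  (v14,v18,v15) [--+] → (-1.46075, 1.3307, -0.790432)–(-1.3307, 1.3307, -0.969448)  len=0.2213
  (v15,v18,v19) [+--] → (-1.46075, 1.3307, -0.790432)–(-1.54113, 1.3307, -0.6798)  len=0.1367
  (v15,v19,v16) [+-+] → (-1.54113, 1.3307, -0.6798)–(-1.54113, 1.3307, 0.543059)  len=1.2229
  (v16,v19,v20) [+--] → (-1.54113, 1.3307, 0.543059)–(-1.54113, 1.3307, 0.6798)  len=0.1367
  (v16,v20,v17) [+--] → (-1.54113, 1.3307, 0.6798)–(-1.3307, 1.3307, 0.969448)  len=0.3580

Chained into 1 loop(s):
  loop 1: 18 segments, perimeter = 10.2782
Total perimeter = 10.278

loops=1 perimeter=10.278


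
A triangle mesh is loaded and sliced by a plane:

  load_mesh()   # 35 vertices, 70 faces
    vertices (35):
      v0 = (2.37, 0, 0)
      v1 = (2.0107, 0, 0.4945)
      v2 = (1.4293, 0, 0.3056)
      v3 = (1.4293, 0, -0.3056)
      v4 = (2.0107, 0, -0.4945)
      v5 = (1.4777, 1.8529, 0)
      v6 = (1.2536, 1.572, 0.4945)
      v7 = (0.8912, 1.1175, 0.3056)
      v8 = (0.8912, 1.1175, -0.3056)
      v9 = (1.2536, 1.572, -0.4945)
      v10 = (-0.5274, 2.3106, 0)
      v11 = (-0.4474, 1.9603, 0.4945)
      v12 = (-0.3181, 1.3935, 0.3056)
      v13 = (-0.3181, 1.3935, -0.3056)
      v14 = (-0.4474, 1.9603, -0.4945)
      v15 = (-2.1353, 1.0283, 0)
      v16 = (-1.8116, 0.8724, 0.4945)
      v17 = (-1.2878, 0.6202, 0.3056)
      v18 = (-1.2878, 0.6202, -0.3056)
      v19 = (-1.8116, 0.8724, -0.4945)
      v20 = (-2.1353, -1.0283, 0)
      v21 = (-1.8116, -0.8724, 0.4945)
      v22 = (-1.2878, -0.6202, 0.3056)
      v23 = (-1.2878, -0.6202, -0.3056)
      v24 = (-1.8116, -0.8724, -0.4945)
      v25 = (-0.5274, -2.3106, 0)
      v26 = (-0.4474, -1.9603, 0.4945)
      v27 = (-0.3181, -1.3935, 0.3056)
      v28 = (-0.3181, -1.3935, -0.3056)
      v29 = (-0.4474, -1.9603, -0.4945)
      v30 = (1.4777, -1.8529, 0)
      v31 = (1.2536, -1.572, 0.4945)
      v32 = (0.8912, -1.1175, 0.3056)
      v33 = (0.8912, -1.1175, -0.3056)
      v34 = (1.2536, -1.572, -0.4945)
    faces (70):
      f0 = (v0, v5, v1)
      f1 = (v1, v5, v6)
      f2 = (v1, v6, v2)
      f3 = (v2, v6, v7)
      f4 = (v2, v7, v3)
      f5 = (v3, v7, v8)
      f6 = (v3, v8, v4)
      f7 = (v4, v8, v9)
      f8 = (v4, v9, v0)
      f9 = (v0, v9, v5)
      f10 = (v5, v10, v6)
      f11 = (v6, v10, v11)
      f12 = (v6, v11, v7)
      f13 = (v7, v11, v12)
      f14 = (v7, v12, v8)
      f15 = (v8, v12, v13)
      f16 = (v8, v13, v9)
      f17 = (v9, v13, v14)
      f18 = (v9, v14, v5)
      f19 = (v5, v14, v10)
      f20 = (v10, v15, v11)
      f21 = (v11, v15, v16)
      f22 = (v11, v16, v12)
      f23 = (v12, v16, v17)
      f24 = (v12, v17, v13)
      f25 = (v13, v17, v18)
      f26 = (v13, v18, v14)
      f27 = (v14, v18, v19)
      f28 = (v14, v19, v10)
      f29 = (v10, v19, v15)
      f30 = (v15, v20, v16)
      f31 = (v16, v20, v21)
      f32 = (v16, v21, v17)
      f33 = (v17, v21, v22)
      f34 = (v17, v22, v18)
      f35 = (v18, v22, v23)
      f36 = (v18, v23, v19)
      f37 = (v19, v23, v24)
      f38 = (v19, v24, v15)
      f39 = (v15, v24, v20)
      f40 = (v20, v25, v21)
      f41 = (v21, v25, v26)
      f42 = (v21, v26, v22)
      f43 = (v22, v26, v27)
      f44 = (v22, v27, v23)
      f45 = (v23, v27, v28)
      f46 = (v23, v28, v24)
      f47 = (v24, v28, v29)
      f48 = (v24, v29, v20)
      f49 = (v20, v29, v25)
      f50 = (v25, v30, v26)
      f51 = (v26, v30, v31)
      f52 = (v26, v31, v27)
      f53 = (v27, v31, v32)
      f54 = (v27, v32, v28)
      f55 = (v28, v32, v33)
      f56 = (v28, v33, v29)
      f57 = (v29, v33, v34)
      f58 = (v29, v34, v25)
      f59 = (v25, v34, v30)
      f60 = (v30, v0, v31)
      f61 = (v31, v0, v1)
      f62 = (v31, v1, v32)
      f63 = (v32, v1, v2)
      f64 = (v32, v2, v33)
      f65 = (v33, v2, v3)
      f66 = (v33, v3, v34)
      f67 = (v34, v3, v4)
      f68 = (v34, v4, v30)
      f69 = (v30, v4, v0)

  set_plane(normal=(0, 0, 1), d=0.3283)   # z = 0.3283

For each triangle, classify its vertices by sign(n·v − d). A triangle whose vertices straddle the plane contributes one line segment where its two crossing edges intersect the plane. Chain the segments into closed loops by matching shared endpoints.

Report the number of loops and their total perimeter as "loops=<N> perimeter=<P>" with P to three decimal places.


loops=2 perimeter=22.054

Straddling triangles (28 of 70):
  (v0,v5,v1) [--+] → (1.83156, 0.622754, 0.3283)–(2.13146, 0, 0.3283)  len=0.6912
  (v1,v5,v6) [+-+] → (1.83156, 0.622754, 0.3283)–(1.32892, 1.66641, 0.3283)  len=1.1584
  (v1,v6,v2) [++-] → (1.40819, 0.188906, 0.3283)–(1.49917, 0, 0.3283)  len=0.2097
  (v2,v6,v7) [-+-] → (1.40819, 0.188906, 0.3283)–(0.934749, 1.17212, 0.3283)  len=1.0913
  (v5,v10,v6) [--+] → (0.655011, 1.82024, 0.3283)–(1.32892, 1.66641, 0.3283)  len=0.6912
  (v6,v10,v11) [+-+] → (0.655011, 1.82024, 0.3283)–(-0.474288, 2.07803, 0.3283)  len=1.1583
  (v6,v11,v7) [++-] → (0.730341, 1.21878, 0.3283)–(0.934749, 1.17212, 0.3283)  len=0.2097
  (v7,v11,v12) [-+-] → (0.730341, 1.21878, 0.3283)–(-0.333638, 1.46161, 0.3283)  len=1.0913
  (v10,v15,v11) [--+] → (-1.0147, 1.64706, 0.3283)–(-0.474288, 2.07803, 0.3283)  len=0.6912
  (v11,v15,v16) [+-+] → (-1.0147, 1.64706, 0.3283)–(-1.92039, 0.924798, 0.3283)  len=1.1584
  (v11,v16,v12) [++-] → (-0.497573, 1.33088, 0.3283)–(-0.333638, 1.46161, 0.3283)  len=0.2097
  (v12,v16,v17) [-+-] → (-0.497573, 1.33088, 0.3283)–(-1.35074, 0.650507, 0.3283)  len=1.0912
  (v15,v20,v16) [--+] → (-1.92039, 0.23358, 0.3283)–(-1.92039, 0.924798, 0.3283)  len=0.6912
  (v16,v20,v21) [+-+] → (-1.92039, 0.23358, 0.3283)–(-1.92039, -0.924798, 0.3283)  len=1.1584
  (v16,v21,v17) [++-] → (-1.35074, 0.440835, 0.3283)–(-1.35074, 0.650507, 0.3283)  len=0.2097
  (v17,v21,v22) [-+-] → (-1.35074, 0.440835, 0.3283)–(-1.35074, -0.650507, 0.3283)  len=1.0913
  (v20,v25,v21) [--+] → (-1.37998, -1.35577, 0.3283)–(-1.92039, -0.924798, 0.3283)  len=0.6912
  (v21,v25,v26) [+-+] → (-1.37998, -1.35577, 0.3283)–(-0.474288, -2.07803, 0.3283)  len=1.1584
  (v21,v26,v22) [++-] → (-1.18681, -0.781239, 0.3283)–(-1.35074, -0.650507, 0.3283)  len=0.2097
  (v22,v26,v27) [-+-] → (-1.18681, -0.781239, 0.3283)–(-0.333638, -1.46161, 0.3283)  len=1.0912
  (v25,v30,v26) [--+] → (0.19962, -1.9242, 0.3283)–(-0.474288, -2.07803, 0.3283)  len=0.6912
  (v26,v30,v31) [+-+] → (0.19962, -1.9242, 0.3283)–(1.32892, -1.66641, 0.3283)  len=1.1583
  (v26,v31,v27) [++-] → (-0.12923, -1.41495, 0.3283)–(-0.333638, -1.46161, 0.3283)  len=0.2097
  (v27,v31,v32) [-+-] → (-0.12923, -1.41495, 0.3283)–(0.934749, -1.17212, 0.3283)  len=1.0913
  (v30,v0,v31) [--+] → (1.62882, -1.04366, 0.3283)–(1.32892, -1.66641, 0.3283)  len=0.6912
  (v31,v0,v1) [+-+] → (1.62882, -1.04366, 0.3283)–(2.13146, 0, 0.3283)  len=1.1584
  (v31,v1,v32) [++-] → (1.02573, -0.983211, 0.3283)–(0.934749, -1.17212, 0.3283)  len=0.2097
  (v32,v1,v2) [-+-] → (1.02573, -0.983211, 0.3283)–(1.49917, 0, 0.3283)  len=1.0913

Chained into 2 loop(s):
  loop 1: 14 segments, perimeter = 12.9473
  loop 2: 14 segments, perimeter = 9.1067
Total perimeter = 22.054
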